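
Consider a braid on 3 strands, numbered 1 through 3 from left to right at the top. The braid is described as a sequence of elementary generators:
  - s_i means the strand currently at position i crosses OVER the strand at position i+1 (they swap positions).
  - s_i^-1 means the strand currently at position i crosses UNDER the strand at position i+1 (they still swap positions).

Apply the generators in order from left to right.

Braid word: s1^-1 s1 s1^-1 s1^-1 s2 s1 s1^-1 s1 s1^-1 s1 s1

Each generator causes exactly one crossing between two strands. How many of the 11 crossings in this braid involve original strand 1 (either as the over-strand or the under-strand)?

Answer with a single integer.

Answer: 10

Derivation:
Gen 1: crossing 1x2. Involves strand 1? yes. Count so far: 1
Gen 2: crossing 2x1. Involves strand 1? yes. Count so far: 2
Gen 3: crossing 1x2. Involves strand 1? yes. Count so far: 3
Gen 4: crossing 2x1. Involves strand 1? yes. Count so far: 4
Gen 5: crossing 2x3. Involves strand 1? no. Count so far: 4
Gen 6: crossing 1x3. Involves strand 1? yes. Count so far: 5
Gen 7: crossing 3x1. Involves strand 1? yes. Count so far: 6
Gen 8: crossing 1x3. Involves strand 1? yes. Count so far: 7
Gen 9: crossing 3x1. Involves strand 1? yes. Count so far: 8
Gen 10: crossing 1x3. Involves strand 1? yes. Count so far: 9
Gen 11: crossing 3x1. Involves strand 1? yes. Count so far: 10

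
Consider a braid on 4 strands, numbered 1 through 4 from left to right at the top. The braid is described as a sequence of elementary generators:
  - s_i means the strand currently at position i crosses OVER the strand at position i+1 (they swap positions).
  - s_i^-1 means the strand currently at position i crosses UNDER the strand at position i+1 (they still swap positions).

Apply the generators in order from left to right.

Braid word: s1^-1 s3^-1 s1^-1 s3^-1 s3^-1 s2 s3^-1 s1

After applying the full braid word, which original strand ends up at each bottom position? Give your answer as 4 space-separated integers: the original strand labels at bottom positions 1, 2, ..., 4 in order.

Answer: 4 1 3 2

Derivation:
Gen 1 (s1^-1): strand 1 crosses under strand 2. Perm now: [2 1 3 4]
Gen 2 (s3^-1): strand 3 crosses under strand 4. Perm now: [2 1 4 3]
Gen 3 (s1^-1): strand 2 crosses under strand 1. Perm now: [1 2 4 3]
Gen 4 (s3^-1): strand 4 crosses under strand 3. Perm now: [1 2 3 4]
Gen 5 (s3^-1): strand 3 crosses under strand 4. Perm now: [1 2 4 3]
Gen 6 (s2): strand 2 crosses over strand 4. Perm now: [1 4 2 3]
Gen 7 (s3^-1): strand 2 crosses under strand 3. Perm now: [1 4 3 2]
Gen 8 (s1): strand 1 crosses over strand 4. Perm now: [4 1 3 2]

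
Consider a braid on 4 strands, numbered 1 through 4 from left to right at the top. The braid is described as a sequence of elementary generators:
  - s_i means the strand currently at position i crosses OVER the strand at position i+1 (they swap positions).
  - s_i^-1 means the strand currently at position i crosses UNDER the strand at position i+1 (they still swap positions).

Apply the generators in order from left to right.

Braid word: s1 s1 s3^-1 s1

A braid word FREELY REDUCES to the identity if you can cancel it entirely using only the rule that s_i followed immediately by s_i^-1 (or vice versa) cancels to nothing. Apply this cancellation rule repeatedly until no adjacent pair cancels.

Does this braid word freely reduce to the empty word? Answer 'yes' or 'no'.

Answer: no

Derivation:
Gen 1 (s1): push. Stack: [s1]
Gen 2 (s1): push. Stack: [s1 s1]
Gen 3 (s3^-1): push. Stack: [s1 s1 s3^-1]
Gen 4 (s1): push. Stack: [s1 s1 s3^-1 s1]
Reduced word: s1 s1 s3^-1 s1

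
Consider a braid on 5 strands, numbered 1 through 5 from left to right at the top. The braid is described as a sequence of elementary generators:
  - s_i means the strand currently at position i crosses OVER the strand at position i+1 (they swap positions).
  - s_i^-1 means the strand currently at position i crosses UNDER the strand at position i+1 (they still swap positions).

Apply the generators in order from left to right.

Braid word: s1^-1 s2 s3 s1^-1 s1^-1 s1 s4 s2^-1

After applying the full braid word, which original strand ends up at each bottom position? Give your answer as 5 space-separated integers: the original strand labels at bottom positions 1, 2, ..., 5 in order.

Answer: 3 4 2 5 1

Derivation:
Gen 1 (s1^-1): strand 1 crosses under strand 2. Perm now: [2 1 3 4 5]
Gen 2 (s2): strand 1 crosses over strand 3. Perm now: [2 3 1 4 5]
Gen 3 (s3): strand 1 crosses over strand 4. Perm now: [2 3 4 1 5]
Gen 4 (s1^-1): strand 2 crosses under strand 3. Perm now: [3 2 4 1 5]
Gen 5 (s1^-1): strand 3 crosses under strand 2. Perm now: [2 3 4 1 5]
Gen 6 (s1): strand 2 crosses over strand 3. Perm now: [3 2 4 1 5]
Gen 7 (s4): strand 1 crosses over strand 5. Perm now: [3 2 4 5 1]
Gen 8 (s2^-1): strand 2 crosses under strand 4. Perm now: [3 4 2 5 1]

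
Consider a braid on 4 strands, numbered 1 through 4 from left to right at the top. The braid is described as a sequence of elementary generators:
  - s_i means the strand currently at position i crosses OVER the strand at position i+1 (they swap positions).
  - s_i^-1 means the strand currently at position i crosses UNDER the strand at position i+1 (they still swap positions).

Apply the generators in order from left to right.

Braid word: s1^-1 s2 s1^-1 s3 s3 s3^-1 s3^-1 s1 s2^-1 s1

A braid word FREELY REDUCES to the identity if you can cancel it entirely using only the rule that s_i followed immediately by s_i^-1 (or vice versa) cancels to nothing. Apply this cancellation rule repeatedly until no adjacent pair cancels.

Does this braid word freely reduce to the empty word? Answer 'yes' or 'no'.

Answer: yes

Derivation:
Gen 1 (s1^-1): push. Stack: [s1^-1]
Gen 2 (s2): push. Stack: [s1^-1 s2]
Gen 3 (s1^-1): push. Stack: [s1^-1 s2 s1^-1]
Gen 4 (s3): push. Stack: [s1^-1 s2 s1^-1 s3]
Gen 5 (s3): push. Stack: [s1^-1 s2 s1^-1 s3 s3]
Gen 6 (s3^-1): cancels prior s3. Stack: [s1^-1 s2 s1^-1 s3]
Gen 7 (s3^-1): cancels prior s3. Stack: [s1^-1 s2 s1^-1]
Gen 8 (s1): cancels prior s1^-1. Stack: [s1^-1 s2]
Gen 9 (s2^-1): cancels prior s2. Stack: [s1^-1]
Gen 10 (s1): cancels prior s1^-1. Stack: []
Reduced word: (empty)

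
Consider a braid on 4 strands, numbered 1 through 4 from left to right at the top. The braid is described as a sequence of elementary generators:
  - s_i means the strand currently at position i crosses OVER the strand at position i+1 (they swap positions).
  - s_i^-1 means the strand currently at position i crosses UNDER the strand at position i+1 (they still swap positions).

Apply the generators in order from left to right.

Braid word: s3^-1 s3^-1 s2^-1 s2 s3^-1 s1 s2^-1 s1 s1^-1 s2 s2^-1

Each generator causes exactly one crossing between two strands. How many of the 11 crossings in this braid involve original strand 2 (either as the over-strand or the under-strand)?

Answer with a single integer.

Answer: 5

Derivation:
Gen 1: crossing 3x4. Involves strand 2? no. Count so far: 0
Gen 2: crossing 4x3. Involves strand 2? no. Count so far: 0
Gen 3: crossing 2x3. Involves strand 2? yes. Count so far: 1
Gen 4: crossing 3x2. Involves strand 2? yes. Count so far: 2
Gen 5: crossing 3x4. Involves strand 2? no. Count so far: 2
Gen 6: crossing 1x2. Involves strand 2? yes. Count so far: 3
Gen 7: crossing 1x4. Involves strand 2? no. Count so far: 3
Gen 8: crossing 2x4. Involves strand 2? yes. Count so far: 4
Gen 9: crossing 4x2. Involves strand 2? yes. Count so far: 5
Gen 10: crossing 4x1. Involves strand 2? no. Count so far: 5
Gen 11: crossing 1x4. Involves strand 2? no. Count so far: 5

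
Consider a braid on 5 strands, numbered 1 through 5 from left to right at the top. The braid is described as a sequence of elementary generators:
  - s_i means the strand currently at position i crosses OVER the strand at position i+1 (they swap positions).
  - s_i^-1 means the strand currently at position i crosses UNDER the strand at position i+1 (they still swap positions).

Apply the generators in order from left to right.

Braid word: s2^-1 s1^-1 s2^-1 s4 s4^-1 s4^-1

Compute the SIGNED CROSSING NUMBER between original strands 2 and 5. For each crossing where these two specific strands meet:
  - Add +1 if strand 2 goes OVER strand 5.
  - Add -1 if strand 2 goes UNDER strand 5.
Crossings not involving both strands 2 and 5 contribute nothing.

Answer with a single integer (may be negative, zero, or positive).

Answer: 0

Derivation:
Gen 1: crossing 2x3. Both 2&5? no. Sum: 0
Gen 2: crossing 1x3. Both 2&5? no. Sum: 0
Gen 3: crossing 1x2. Both 2&5? no. Sum: 0
Gen 4: crossing 4x5. Both 2&5? no. Sum: 0
Gen 5: crossing 5x4. Both 2&5? no. Sum: 0
Gen 6: crossing 4x5. Both 2&5? no. Sum: 0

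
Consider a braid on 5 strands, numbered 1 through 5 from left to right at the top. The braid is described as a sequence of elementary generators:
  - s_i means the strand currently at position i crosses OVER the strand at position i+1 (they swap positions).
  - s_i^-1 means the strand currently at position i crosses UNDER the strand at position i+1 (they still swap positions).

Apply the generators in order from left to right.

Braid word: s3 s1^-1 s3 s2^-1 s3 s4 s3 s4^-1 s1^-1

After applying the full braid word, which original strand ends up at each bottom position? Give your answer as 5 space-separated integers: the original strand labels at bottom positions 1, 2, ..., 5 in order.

Gen 1 (s3): strand 3 crosses over strand 4. Perm now: [1 2 4 3 5]
Gen 2 (s1^-1): strand 1 crosses under strand 2. Perm now: [2 1 4 3 5]
Gen 3 (s3): strand 4 crosses over strand 3. Perm now: [2 1 3 4 5]
Gen 4 (s2^-1): strand 1 crosses under strand 3. Perm now: [2 3 1 4 5]
Gen 5 (s3): strand 1 crosses over strand 4. Perm now: [2 3 4 1 5]
Gen 6 (s4): strand 1 crosses over strand 5. Perm now: [2 3 4 5 1]
Gen 7 (s3): strand 4 crosses over strand 5. Perm now: [2 3 5 4 1]
Gen 8 (s4^-1): strand 4 crosses under strand 1. Perm now: [2 3 5 1 4]
Gen 9 (s1^-1): strand 2 crosses under strand 3. Perm now: [3 2 5 1 4]

Answer: 3 2 5 1 4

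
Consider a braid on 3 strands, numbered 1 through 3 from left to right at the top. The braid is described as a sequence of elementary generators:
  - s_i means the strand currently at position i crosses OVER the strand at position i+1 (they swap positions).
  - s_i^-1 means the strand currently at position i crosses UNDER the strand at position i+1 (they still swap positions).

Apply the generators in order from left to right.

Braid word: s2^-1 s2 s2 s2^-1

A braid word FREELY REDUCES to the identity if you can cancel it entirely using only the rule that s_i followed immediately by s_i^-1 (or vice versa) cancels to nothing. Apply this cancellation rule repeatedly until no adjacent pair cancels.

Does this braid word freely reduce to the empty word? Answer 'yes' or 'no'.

Answer: yes

Derivation:
Gen 1 (s2^-1): push. Stack: [s2^-1]
Gen 2 (s2): cancels prior s2^-1. Stack: []
Gen 3 (s2): push. Stack: [s2]
Gen 4 (s2^-1): cancels prior s2. Stack: []
Reduced word: (empty)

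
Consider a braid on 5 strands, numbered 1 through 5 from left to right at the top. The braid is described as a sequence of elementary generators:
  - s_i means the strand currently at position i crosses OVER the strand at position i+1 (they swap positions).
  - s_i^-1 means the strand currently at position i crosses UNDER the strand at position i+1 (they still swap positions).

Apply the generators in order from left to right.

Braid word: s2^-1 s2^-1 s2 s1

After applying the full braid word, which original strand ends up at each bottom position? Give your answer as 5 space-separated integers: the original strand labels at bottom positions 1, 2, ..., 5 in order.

Gen 1 (s2^-1): strand 2 crosses under strand 3. Perm now: [1 3 2 4 5]
Gen 2 (s2^-1): strand 3 crosses under strand 2. Perm now: [1 2 3 4 5]
Gen 3 (s2): strand 2 crosses over strand 3. Perm now: [1 3 2 4 5]
Gen 4 (s1): strand 1 crosses over strand 3. Perm now: [3 1 2 4 5]

Answer: 3 1 2 4 5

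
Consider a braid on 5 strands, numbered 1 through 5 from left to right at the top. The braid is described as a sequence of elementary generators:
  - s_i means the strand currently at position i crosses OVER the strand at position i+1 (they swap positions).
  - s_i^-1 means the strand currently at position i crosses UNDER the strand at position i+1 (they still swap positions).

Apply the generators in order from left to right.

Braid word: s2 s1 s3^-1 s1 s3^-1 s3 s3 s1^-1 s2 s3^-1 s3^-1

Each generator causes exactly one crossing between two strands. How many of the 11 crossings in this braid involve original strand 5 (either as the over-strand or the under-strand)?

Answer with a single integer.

Answer: 0

Derivation:
Gen 1: crossing 2x3. Involves strand 5? no. Count so far: 0
Gen 2: crossing 1x3. Involves strand 5? no. Count so far: 0
Gen 3: crossing 2x4. Involves strand 5? no. Count so far: 0
Gen 4: crossing 3x1. Involves strand 5? no. Count so far: 0
Gen 5: crossing 4x2. Involves strand 5? no. Count so far: 0
Gen 6: crossing 2x4. Involves strand 5? no. Count so far: 0
Gen 7: crossing 4x2. Involves strand 5? no. Count so far: 0
Gen 8: crossing 1x3. Involves strand 5? no. Count so far: 0
Gen 9: crossing 1x2. Involves strand 5? no. Count so far: 0
Gen 10: crossing 1x4. Involves strand 5? no. Count so far: 0
Gen 11: crossing 4x1. Involves strand 5? no. Count so far: 0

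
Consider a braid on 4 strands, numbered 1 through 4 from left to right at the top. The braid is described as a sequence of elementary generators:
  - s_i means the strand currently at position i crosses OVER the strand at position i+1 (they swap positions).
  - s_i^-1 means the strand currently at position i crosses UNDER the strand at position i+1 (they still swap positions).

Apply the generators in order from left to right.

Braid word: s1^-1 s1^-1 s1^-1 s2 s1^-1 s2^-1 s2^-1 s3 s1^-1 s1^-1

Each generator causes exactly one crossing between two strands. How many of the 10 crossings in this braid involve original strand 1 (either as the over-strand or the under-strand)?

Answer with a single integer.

Answer: 7

Derivation:
Gen 1: crossing 1x2. Involves strand 1? yes. Count so far: 1
Gen 2: crossing 2x1. Involves strand 1? yes. Count so far: 2
Gen 3: crossing 1x2. Involves strand 1? yes. Count so far: 3
Gen 4: crossing 1x3. Involves strand 1? yes. Count so far: 4
Gen 5: crossing 2x3. Involves strand 1? no. Count so far: 4
Gen 6: crossing 2x1. Involves strand 1? yes. Count so far: 5
Gen 7: crossing 1x2. Involves strand 1? yes. Count so far: 6
Gen 8: crossing 1x4. Involves strand 1? yes. Count so far: 7
Gen 9: crossing 3x2. Involves strand 1? no. Count so far: 7
Gen 10: crossing 2x3. Involves strand 1? no. Count so far: 7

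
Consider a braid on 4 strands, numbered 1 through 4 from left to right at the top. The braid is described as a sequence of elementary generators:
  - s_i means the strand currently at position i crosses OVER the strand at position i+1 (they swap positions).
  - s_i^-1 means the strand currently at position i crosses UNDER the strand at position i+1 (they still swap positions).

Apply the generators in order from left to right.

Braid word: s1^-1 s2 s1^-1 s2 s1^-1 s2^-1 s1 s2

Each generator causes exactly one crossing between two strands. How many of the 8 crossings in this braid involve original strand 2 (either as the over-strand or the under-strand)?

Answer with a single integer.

Gen 1: crossing 1x2. Involves strand 2? yes. Count so far: 1
Gen 2: crossing 1x3. Involves strand 2? no. Count so far: 1
Gen 3: crossing 2x3. Involves strand 2? yes. Count so far: 2
Gen 4: crossing 2x1. Involves strand 2? yes. Count so far: 3
Gen 5: crossing 3x1. Involves strand 2? no. Count so far: 3
Gen 6: crossing 3x2. Involves strand 2? yes. Count so far: 4
Gen 7: crossing 1x2. Involves strand 2? yes. Count so far: 5
Gen 8: crossing 1x3. Involves strand 2? no. Count so far: 5

Answer: 5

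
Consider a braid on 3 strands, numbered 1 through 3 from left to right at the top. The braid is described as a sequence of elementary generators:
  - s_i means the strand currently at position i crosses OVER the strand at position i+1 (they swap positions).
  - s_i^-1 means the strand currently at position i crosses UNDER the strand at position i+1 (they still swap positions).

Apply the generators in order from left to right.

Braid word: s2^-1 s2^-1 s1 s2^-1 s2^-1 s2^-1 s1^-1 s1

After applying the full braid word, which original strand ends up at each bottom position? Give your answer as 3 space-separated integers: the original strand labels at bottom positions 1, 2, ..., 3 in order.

Gen 1 (s2^-1): strand 2 crosses under strand 3. Perm now: [1 3 2]
Gen 2 (s2^-1): strand 3 crosses under strand 2. Perm now: [1 2 3]
Gen 3 (s1): strand 1 crosses over strand 2. Perm now: [2 1 3]
Gen 4 (s2^-1): strand 1 crosses under strand 3. Perm now: [2 3 1]
Gen 5 (s2^-1): strand 3 crosses under strand 1. Perm now: [2 1 3]
Gen 6 (s2^-1): strand 1 crosses under strand 3. Perm now: [2 3 1]
Gen 7 (s1^-1): strand 2 crosses under strand 3. Perm now: [3 2 1]
Gen 8 (s1): strand 3 crosses over strand 2. Perm now: [2 3 1]

Answer: 2 3 1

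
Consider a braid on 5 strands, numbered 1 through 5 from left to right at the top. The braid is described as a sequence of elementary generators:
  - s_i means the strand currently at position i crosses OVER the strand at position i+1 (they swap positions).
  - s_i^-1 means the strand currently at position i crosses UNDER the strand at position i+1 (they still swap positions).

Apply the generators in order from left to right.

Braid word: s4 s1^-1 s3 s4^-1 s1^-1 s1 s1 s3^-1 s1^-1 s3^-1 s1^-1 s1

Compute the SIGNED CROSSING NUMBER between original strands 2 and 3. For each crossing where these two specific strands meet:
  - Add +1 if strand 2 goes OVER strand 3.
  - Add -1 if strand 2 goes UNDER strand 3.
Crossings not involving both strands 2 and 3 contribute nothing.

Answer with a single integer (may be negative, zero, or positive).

Answer: 0

Derivation:
Gen 1: crossing 4x5. Both 2&3? no. Sum: 0
Gen 2: crossing 1x2. Both 2&3? no. Sum: 0
Gen 3: crossing 3x5. Both 2&3? no. Sum: 0
Gen 4: crossing 3x4. Both 2&3? no. Sum: 0
Gen 5: crossing 2x1. Both 2&3? no. Sum: 0
Gen 6: crossing 1x2. Both 2&3? no. Sum: 0
Gen 7: crossing 2x1. Both 2&3? no. Sum: 0
Gen 8: crossing 5x4. Both 2&3? no. Sum: 0
Gen 9: crossing 1x2. Both 2&3? no. Sum: 0
Gen 10: crossing 4x5. Both 2&3? no. Sum: 0
Gen 11: crossing 2x1. Both 2&3? no. Sum: 0
Gen 12: crossing 1x2. Both 2&3? no. Sum: 0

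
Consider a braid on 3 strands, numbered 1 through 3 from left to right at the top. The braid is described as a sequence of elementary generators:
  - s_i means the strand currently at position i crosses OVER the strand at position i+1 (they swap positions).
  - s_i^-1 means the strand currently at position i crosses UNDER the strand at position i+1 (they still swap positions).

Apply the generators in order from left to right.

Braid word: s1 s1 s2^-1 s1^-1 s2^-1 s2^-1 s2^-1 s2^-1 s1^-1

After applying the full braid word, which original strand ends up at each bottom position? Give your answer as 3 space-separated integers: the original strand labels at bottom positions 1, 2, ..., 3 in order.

Gen 1 (s1): strand 1 crosses over strand 2. Perm now: [2 1 3]
Gen 2 (s1): strand 2 crosses over strand 1. Perm now: [1 2 3]
Gen 3 (s2^-1): strand 2 crosses under strand 3. Perm now: [1 3 2]
Gen 4 (s1^-1): strand 1 crosses under strand 3. Perm now: [3 1 2]
Gen 5 (s2^-1): strand 1 crosses under strand 2. Perm now: [3 2 1]
Gen 6 (s2^-1): strand 2 crosses under strand 1. Perm now: [3 1 2]
Gen 7 (s2^-1): strand 1 crosses under strand 2. Perm now: [3 2 1]
Gen 8 (s2^-1): strand 2 crosses under strand 1. Perm now: [3 1 2]
Gen 9 (s1^-1): strand 3 crosses under strand 1. Perm now: [1 3 2]

Answer: 1 3 2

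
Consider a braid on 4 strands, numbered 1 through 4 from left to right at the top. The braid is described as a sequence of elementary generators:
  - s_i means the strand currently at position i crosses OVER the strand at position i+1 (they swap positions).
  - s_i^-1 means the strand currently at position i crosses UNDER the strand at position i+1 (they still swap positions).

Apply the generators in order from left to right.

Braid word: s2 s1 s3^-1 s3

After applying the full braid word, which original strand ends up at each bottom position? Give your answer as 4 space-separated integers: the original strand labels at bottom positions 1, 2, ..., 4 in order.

Answer: 3 1 2 4

Derivation:
Gen 1 (s2): strand 2 crosses over strand 3. Perm now: [1 3 2 4]
Gen 2 (s1): strand 1 crosses over strand 3. Perm now: [3 1 2 4]
Gen 3 (s3^-1): strand 2 crosses under strand 4. Perm now: [3 1 4 2]
Gen 4 (s3): strand 4 crosses over strand 2. Perm now: [3 1 2 4]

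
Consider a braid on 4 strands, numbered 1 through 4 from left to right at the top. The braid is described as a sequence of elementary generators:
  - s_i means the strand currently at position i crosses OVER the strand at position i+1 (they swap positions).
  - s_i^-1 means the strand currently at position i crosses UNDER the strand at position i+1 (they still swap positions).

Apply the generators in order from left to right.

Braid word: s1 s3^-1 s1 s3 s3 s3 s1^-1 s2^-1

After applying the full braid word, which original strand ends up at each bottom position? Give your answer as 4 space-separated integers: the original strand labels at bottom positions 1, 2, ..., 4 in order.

Answer: 2 3 1 4

Derivation:
Gen 1 (s1): strand 1 crosses over strand 2. Perm now: [2 1 3 4]
Gen 2 (s3^-1): strand 3 crosses under strand 4. Perm now: [2 1 4 3]
Gen 3 (s1): strand 2 crosses over strand 1. Perm now: [1 2 4 3]
Gen 4 (s3): strand 4 crosses over strand 3. Perm now: [1 2 3 4]
Gen 5 (s3): strand 3 crosses over strand 4. Perm now: [1 2 4 3]
Gen 6 (s3): strand 4 crosses over strand 3. Perm now: [1 2 3 4]
Gen 7 (s1^-1): strand 1 crosses under strand 2. Perm now: [2 1 3 4]
Gen 8 (s2^-1): strand 1 crosses under strand 3. Perm now: [2 3 1 4]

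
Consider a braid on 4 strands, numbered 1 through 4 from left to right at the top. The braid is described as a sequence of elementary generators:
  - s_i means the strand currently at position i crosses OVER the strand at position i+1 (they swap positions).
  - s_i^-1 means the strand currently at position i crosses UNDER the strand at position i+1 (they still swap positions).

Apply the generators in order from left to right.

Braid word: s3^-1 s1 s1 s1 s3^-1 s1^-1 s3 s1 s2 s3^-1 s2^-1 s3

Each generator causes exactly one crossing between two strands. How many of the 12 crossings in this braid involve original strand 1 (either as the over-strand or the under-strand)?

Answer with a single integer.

Answer: 8

Derivation:
Gen 1: crossing 3x4. Involves strand 1? no. Count so far: 0
Gen 2: crossing 1x2. Involves strand 1? yes. Count so far: 1
Gen 3: crossing 2x1. Involves strand 1? yes. Count so far: 2
Gen 4: crossing 1x2. Involves strand 1? yes. Count so far: 3
Gen 5: crossing 4x3. Involves strand 1? no. Count so far: 3
Gen 6: crossing 2x1. Involves strand 1? yes. Count so far: 4
Gen 7: crossing 3x4. Involves strand 1? no. Count so far: 4
Gen 8: crossing 1x2. Involves strand 1? yes. Count so far: 5
Gen 9: crossing 1x4. Involves strand 1? yes. Count so far: 6
Gen 10: crossing 1x3. Involves strand 1? yes. Count so far: 7
Gen 11: crossing 4x3. Involves strand 1? no. Count so far: 7
Gen 12: crossing 4x1. Involves strand 1? yes. Count so far: 8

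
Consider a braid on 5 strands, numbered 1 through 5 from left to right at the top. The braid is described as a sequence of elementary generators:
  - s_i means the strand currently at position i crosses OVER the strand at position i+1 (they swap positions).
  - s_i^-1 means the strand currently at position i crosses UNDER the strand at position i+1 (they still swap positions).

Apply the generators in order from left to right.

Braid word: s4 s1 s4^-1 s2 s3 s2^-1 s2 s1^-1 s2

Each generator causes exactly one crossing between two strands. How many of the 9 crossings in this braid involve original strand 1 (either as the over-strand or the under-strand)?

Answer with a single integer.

Answer: 3

Derivation:
Gen 1: crossing 4x5. Involves strand 1? no. Count so far: 0
Gen 2: crossing 1x2. Involves strand 1? yes. Count so far: 1
Gen 3: crossing 5x4. Involves strand 1? no. Count so far: 1
Gen 4: crossing 1x3. Involves strand 1? yes. Count so far: 2
Gen 5: crossing 1x4. Involves strand 1? yes. Count so far: 3
Gen 6: crossing 3x4. Involves strand 1? no. Count so far: 3
Gen 7: crossing 4x3. Involves strand 1? no. Count so far: 3
Gen 8: crossing 2x3. Involves strand 1? no. Count so far: 3
Gen 9: crossing 2x4. Involves strand 1? no. Count so far: 3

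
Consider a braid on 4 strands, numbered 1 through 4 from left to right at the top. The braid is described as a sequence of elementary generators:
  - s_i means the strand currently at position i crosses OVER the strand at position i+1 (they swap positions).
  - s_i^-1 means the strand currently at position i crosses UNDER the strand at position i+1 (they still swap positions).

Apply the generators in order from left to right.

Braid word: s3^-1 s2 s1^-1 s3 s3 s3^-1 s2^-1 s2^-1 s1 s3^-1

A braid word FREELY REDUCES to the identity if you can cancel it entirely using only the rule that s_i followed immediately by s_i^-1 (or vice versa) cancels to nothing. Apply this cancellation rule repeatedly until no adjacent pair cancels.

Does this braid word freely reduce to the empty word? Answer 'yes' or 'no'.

Answer: no

Derivation:
Gen 1 (s3^-1): push. Stack: [s3^-1]
Gen 2 (s2): push. Stack: [s3^-1 s2]
Gen 3 (s1^-1): push. Stack: [s3^-1 s2 s1^-1]
Gen 4 (s3): push. Stack: [s3^-1 s2 s1^-1 s3]
Gen 5 (s3): push. Stack: [s3^-1 s2 s1^-1 s3 s3]
Gen 6 (s3^-1): cancels prior s3. Stack: [s3^-1 s2 s1^-1 s3]
Gen 7 (s2^-1): push. Stack: [s3^-1 s2 s1^-1 s3 s2^-1]
Gen 8 (s2^-1): push. Stack: [s3^-1 s2 s1^-1 s3 s2^-1 s2^-1]
Gen 9 (s1): push. Stack: [s3^-1 s2 s1^-1 s3 s2^-1 s2^-1 s1]
Gen 10 (s3^-1): push. Stack: [s3^-1 s2 s1^-1 s3 s2^-1 s2^-1 s1 s3^-1]
Reduced word: s3^-1 s2 s1^-1 s3 s2^-1 s2^-1 s1 s3^-1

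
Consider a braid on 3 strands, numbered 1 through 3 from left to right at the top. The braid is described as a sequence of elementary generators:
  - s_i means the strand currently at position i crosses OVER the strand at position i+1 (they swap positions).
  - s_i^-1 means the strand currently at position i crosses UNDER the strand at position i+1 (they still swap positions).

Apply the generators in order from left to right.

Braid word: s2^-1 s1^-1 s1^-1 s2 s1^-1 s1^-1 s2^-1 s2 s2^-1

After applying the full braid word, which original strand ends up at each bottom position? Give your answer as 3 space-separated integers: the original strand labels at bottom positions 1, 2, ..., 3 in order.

Answer: 1 3 2

Derivation:
Gen 1 (s2^-1): strand 2 crosses under strand 3. Perm now: [1 3 2]
Gen 2 (s1^-1): strand 1 crosses under strand 3. Perm now: [3 1 2]
Gen 3 (s1^-1): strand 3 crosses under strand 1. Perm now: [1 3 2]
Gen 4 (s2): strand 3 crosses over strand 2. Perm now: [1 2 3]
Gen 5 (s1^-1): strand 1 crosses under strand 2. Perm now: [2 1 3]
Gen 6 (s1^-1): strand 2 crosses under strand 1. Perm now: [1 2 3]
Gen 7 (s2^-1): strand 2 crosses under strand 3. Perm now: [1 3 2]
Gen 8 (s2): strand 3 crosses over strand 2. Perm now: [1 2 3]
Gen 9 (s2^-1): strand 2 crosses under strand 3. Perm now: [1 3 2]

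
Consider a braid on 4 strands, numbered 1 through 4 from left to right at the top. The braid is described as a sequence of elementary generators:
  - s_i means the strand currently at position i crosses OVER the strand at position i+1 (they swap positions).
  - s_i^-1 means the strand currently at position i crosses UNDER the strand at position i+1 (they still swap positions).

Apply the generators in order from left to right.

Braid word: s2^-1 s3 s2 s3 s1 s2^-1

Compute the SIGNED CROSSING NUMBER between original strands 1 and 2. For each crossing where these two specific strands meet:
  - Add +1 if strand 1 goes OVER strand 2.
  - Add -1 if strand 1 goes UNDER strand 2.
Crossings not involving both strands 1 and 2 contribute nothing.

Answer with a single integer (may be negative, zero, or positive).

Answer: -1

Derivation:
Gen 1: crossing 2x3. Both 1&2? no. Sum: 0
Gen 2: crossing 2x4. Both 1&2? no. Sum: 0
Gen 3: crossing 3x4. Both 1&2? no. Sum: 0
Gen 4: crossing 3x2. Both 1&2? no. Sum: 0
Gen 5: crossing 1x4. Both 1&2? no. Sum: 0
Gen 6: 1 under 2. Both 1&2? yes. Contrib: -1. Sum: -1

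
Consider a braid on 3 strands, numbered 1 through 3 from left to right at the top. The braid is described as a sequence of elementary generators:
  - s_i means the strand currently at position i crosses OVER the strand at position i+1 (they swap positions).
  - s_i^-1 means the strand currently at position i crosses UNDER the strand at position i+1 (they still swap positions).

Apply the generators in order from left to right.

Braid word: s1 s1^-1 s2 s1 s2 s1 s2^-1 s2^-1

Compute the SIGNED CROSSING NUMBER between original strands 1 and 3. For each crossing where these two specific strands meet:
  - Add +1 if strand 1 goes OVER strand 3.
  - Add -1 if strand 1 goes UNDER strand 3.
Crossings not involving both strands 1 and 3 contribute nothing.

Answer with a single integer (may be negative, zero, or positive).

Gen 1: crossing 1x2. Both 1&3? no. Sum: 0
Gen 2: crossing 2x1. Both 1&3? no. Sum: 0
Gen 3: crossing 2x3. Both 1&3? no. Sum: 0
Gen 4: 1 over 3. Both 1&3? yes. Contrib: +1. Sum: 1
Gen 5: crossing 1x2. Both 1&3? no. Sum: 1
Gen 6: crossing 3x2. Both 1&3? no. Sum: 1
Gen 7: 3 under 1. Both 1&3? yes. Contrib: +1. Sum: 2
Gen 8: 1 under 3. Both 1&3? yes. Contrib: -1. Sum: 1

Answer: 1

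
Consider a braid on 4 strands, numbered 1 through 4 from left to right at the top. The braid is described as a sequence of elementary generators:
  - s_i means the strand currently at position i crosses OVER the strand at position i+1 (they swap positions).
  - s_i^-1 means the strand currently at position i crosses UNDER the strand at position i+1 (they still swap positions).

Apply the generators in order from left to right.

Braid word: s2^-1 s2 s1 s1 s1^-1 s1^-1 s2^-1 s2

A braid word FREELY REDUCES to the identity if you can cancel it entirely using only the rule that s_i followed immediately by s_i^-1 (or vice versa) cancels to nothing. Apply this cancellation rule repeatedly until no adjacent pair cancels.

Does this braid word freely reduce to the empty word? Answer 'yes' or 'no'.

Answer: yes

Derivation:
Gen 1 (s2^-1): push. Stack: [s2^-1]
Gen 2 (s2): cancels prior s2^-1. Stack: []
Gen 3 (s1): push. Stack: [s1]
Gen 4 (s1): push. Stack: [s1 s1]
Gen 5 (s1^-1): cancels prior s1. Stack: [s1]
Gen 6 (s1^-1): cancels prior s1. Stack: []
Gen 7 (s2^-1): push. Stack: [s2^-1]
Gen 8 (s2): cancels prior s2^-1. Stack: []
Reduced word: (empty)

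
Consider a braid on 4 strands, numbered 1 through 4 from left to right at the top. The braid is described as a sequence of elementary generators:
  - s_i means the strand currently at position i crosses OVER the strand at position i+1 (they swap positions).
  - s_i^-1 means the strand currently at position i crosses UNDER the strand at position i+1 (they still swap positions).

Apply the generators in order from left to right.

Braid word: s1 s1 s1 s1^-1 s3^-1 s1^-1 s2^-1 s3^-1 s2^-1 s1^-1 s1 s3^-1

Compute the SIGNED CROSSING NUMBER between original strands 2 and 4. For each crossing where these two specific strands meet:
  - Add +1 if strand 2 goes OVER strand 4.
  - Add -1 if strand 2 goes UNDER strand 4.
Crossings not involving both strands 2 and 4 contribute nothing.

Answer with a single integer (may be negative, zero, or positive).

Answer: 0

Derivation:
Gen 1: crossing 1x2. Both 2&4? no. Sum: 0
Gen 2: crossing 2x1. Both 2&4? no. Sum: 0
Gen 3: crossing 1x2. Both 2&4? no. Sum: 0
Gen 4: crossing 2x1. Both 2&4? no. Sum: 0
Gen 5: crossing 3x4. Both 2&4? no. Sum: 0
Gen 6: crossing 1x2. Both 2&4? no. Sum: 0
Gen 7: crossing 1x4. Both 2&4? no. Sum: 0
Gen 8: crossing 1x3. Both 2&4? no. Sum: 0
Gen 9: crossing 4x3. Both 2&4? no. Sum: 0
Gen 10: crossing 2x3. Both 2&4? no. Sum: 0
Gen 11: crossing 3x2. Both 2&4? no. Sum: 0
Gen 12: crossing 4x1. Both 2&4? no. Sum: 0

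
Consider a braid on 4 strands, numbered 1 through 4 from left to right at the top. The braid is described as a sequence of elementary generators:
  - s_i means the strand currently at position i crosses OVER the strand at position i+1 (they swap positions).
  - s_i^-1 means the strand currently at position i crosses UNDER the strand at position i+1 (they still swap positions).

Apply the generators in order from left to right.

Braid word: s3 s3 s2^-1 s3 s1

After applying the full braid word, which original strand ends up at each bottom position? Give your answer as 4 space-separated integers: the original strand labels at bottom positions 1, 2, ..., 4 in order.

Answer: 3 1 4 2

Derivation:
Gen 1 (s3): strand 3 crosses over strand 4. Perm now: [1 2 4 3]
Gen 2 (s3): strand 4 crosses over strand 3. Perm now: [1 2 3 4]
Gen 3 (s2^-1): strand 2 crosses under strand 3. Perm now: [1 3 2 4]
Gen 4 (s3): strand 2 crosses over strand 4. Perm now: [1 3 4 2]
Gen 5 (s1): strand 1 crosses over strand 3. Perm now: [3 1 4 2]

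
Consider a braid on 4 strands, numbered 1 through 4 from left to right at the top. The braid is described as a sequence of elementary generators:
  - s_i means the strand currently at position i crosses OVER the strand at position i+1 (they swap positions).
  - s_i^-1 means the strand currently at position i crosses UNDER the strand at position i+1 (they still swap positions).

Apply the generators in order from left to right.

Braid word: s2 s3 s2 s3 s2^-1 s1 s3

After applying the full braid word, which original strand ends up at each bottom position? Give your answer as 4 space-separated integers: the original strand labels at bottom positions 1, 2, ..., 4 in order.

Answer: 2 1 3 4

Derivation:
Gen 1 (s2): strand 2 crosses over strand 3. Perm now: [1 3 2 4]
Gen 2 (s3): strand 2 crosses over strand 4. Perm now: [1 3 4 2]
Gen 3 (s2): strand 3 crosses over strand 4. Perm now: [1 4 3 2]
Gen 4 (s3): strand 3 crosses over strand 2. Perm now: [1 4 2 3]
Gen 5 (s2^-1): strand 4 crosses under strand 2. Perm now: [1 2 4 3]
Gen 6 (s1): strand 1 crosses over strand 2. Perm now: [2 1 4 3]
Gen 7 (s3): strand 4 crosses over strand 3. Perm now: [2 1 3 4]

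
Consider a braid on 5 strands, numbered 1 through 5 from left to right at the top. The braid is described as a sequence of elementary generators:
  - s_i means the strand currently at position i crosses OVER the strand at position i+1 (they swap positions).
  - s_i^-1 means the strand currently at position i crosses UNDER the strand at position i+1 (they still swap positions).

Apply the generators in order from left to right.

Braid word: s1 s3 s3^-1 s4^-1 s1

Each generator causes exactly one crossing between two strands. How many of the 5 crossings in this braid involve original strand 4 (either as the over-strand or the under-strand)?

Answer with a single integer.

Gen 1: crossing 1x2. Involves strand 4? no. Count so far: 0
Gen 2: crossing 3x4. Involves strand 4? yes. Count so far: 1
Gen 3: crossing 4x3. Involves strand 4? yes. Count so far: 2
Gen 4: crossing 4x5. Involves strand 4? yes. Count so far: 3
Gen 5: crossing 2x1. Involves strand 4? no. Count so far: 3

Answer: 3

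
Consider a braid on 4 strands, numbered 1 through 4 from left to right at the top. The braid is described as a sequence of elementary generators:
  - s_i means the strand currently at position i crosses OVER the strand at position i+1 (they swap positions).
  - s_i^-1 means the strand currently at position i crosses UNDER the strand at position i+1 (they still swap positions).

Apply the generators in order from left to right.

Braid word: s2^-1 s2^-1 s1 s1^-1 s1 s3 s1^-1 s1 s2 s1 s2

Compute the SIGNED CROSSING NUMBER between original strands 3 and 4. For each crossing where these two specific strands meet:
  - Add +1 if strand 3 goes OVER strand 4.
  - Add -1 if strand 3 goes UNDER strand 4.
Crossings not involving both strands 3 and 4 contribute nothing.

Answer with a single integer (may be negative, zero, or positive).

Gen 1: crossing 2x3. Both 3&4? no. Sum: 0
Gen 2: crossing 3x2. Both 3&4? no. Sum: 0
Gen 3: crossing 1x2. Both 3&4? no. Sum: 0
Gen 4: crossing 2x1. Both 3&4? no. Sum: 0
Gen 5: crossing 1x2. Both 3&4? no. Sum: 0
Gen 6: 3 over 4. Both 3&4? yes. Contrib: +1. Sum: 1
Gen 7: crossing 2x1. Both 3&4? no. Sum: 1
Gen 8: crossing 1x2. Both 3&4? no. Sum: 1
Gen 9: crossing 1x4. Both 3&4? no. Sum: 1
Gen 10: crossing 2x4. Both 3&4? no. Sum: 1
Gen 11: crossing 2x1. Both 3&4? no. Sum: 1

Answer: 1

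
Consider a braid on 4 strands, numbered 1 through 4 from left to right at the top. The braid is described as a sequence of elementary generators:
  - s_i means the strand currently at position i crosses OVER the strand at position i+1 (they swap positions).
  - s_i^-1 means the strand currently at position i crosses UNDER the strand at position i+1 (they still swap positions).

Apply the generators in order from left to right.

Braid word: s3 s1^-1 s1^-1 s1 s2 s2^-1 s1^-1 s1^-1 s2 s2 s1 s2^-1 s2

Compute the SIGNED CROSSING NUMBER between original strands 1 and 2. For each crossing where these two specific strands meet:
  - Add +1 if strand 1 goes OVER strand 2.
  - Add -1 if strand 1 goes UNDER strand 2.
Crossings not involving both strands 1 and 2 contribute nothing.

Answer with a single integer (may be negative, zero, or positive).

Gen 1: crossing 3x4. Both 1&2? no. Sum: 0
Gen 2: 1 under 2. Both 1&2? yes. Contrib: -1. Sum: -1
Gen 3: 2 under 1. Both 1&2? yes. Contrib: +1. Sum: 0
Gen 4: 1 over 2. Both 1&2? yes. Contrib: +1. Sum: 1
Gen 5: crossing 1x4. Both 1&2? no. Sum: 1
Gen 6: crossing 4x1. Both 1&2? no. Sum: 1
Gen 7: 2 under 1. Both 1&2? yes. Contrib: +1. Sum: 2
Gen 8: 1 under 2. Both 1&2? yes. Contrib: -1. Sum: 1
Gen 9: crossing 1x4. Both 1&2? no. Sum: 1
Gen 10: crossing 4x1. Both 1&2? no. Sum: 1
Gen 11: 2 over 1. Both 1&2? yes. Contrib: -1. Sum: 0
Gen 12: crossing 2x4. Both 1&2? no. Sum: 0
Gen 13: crossing 4x2. Both 1&2? no. Sum: 0

Answer: 0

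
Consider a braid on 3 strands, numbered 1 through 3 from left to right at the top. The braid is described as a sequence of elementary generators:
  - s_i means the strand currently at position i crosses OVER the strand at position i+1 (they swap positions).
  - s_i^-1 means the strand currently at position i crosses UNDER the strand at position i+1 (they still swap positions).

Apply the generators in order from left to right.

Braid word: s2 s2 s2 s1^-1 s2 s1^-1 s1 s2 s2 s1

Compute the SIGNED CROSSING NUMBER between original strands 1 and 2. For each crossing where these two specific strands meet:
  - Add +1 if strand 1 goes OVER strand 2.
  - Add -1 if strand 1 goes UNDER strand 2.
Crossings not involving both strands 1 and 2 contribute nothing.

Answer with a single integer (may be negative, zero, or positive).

Gen 1: crossing 2x3. Both 1&2? no. Sum: 0
Gen 2: crossing 3x2. Both 1&2? no. Sum: 0
Gen 3: crossing 2x3. Both 1&2? no. Sum: 0
Gen 4: crossing 1x3. Both 1&2? no. Sum: 0
Gen 5: 1 over 2. Both 1&2? yes. Contrib: +1. Sum: 1
Gen 6: crossing 3x2. Both 1&2? no. Sum: 1
Gen 7: crossing 2x3. Both 1&2? no. Sum: 1
Gen 8: 2 over 1. Both 1&2? yes. Contrib: -1. Sum: 0
Gen 9: 1 over 2. Both 1&2? yes. Contrib: +1. Sum: 1
Gen 10: crossing 3x2. Both 1&2? no. Sum: 1

Answer: 1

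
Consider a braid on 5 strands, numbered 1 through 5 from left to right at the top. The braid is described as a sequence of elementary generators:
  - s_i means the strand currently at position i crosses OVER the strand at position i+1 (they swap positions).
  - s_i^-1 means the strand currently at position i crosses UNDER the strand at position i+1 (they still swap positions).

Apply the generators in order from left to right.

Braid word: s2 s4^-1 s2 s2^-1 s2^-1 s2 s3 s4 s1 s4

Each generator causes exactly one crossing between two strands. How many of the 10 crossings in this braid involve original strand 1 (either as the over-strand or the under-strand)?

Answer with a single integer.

Gen 1: crossing 2x3. Involves strand 1? no. Count so far: 0
Gen 2: crossing 4x5. Involves strand 1? no. Count so far: 0
Gen 3: crossing 3x2. Involves strand 1? no. Count so far: 0
Gen 4: crossing 2x3. Involves strand 1? no. Count so far: 0
Gen 5: crossing 3x2. Involves strand 1? no. Count so far: 0
Gen 6: crossing 2x3. Involves strand 1? no. Count so far: 0
Gen 7: crossing 2x5. Involves strand 1? no. Count so far: 0
Gen 8: crossing 2x4. Involves strand 1? no. Count so far: 0
Gen 9: crossing 1x3. Involves strand 1? yes. Count so far: 1
Gen 10: crossing 4x2. Involves strand 1? no. Count so far: 1

Answer: 1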